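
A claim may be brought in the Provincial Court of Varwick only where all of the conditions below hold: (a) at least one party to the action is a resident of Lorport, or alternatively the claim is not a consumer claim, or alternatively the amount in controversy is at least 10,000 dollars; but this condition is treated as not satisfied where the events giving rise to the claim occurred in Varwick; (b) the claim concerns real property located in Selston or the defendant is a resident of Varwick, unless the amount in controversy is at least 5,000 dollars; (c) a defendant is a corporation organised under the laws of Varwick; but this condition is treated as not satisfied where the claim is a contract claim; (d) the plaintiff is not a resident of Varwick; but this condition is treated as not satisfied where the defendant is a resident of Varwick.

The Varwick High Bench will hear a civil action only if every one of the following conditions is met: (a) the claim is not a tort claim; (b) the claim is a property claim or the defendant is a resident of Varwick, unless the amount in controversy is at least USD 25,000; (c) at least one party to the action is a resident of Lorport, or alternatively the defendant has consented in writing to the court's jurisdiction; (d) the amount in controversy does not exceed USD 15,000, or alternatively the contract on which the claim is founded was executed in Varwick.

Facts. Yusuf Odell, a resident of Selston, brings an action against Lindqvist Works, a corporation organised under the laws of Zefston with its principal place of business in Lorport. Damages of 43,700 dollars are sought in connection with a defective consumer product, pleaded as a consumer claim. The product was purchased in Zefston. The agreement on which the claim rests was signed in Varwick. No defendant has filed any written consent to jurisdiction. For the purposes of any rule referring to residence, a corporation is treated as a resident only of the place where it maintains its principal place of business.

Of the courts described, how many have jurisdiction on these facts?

The Provincial Court of Varwick:
  (a) Lindqvist Works resides in Lorport, so this disjunct is met. And the carve-out is inapplicable — the operative events occurred in Zefston, not Varwick. Met.
  (b) The claim does not concern real property; the defendant resides in Lorport, not Varwick — no alternative holds. But the amount in controversy is USD 43,700, which meets the USD 5,000 floor, and the 'unless' clause therefore excuses the requirement. Satisfied.
  (c) The corporate defendant(s) are organised in Zefston, not Varwick. Not satisfied.
  (d) The plaintiff resides in Selston, which is not Varwick. The exception is not triggered, since the defendant resides in Lorport, not Varwick. Met.
  → Not every requirement is met — no jurisdiction.
The Varwick High Bench:
  (a) The claim is a consumer claim, not a tort claim. Satisfied.
  (b) The claim is a consumer claim, not a property claim; the defendant resides in Lorport, not Varwick — none of the alternatives is met. But the amount in controversy is 43,700 dollars, which meets the USD 25,000 floor, and the 'unless' clause therefore excuses the requirement. Satisfied.
  (c) Lindqvist Works resides in Lorport, so this disjunct is met. Condition met.
  (d) The contract was executed in Varwick, so this disjunct is met. Satisfied.
  → The court has jurisdiction.
Courts with jurisdiction: the Varwick High Bench — 1 in total.

1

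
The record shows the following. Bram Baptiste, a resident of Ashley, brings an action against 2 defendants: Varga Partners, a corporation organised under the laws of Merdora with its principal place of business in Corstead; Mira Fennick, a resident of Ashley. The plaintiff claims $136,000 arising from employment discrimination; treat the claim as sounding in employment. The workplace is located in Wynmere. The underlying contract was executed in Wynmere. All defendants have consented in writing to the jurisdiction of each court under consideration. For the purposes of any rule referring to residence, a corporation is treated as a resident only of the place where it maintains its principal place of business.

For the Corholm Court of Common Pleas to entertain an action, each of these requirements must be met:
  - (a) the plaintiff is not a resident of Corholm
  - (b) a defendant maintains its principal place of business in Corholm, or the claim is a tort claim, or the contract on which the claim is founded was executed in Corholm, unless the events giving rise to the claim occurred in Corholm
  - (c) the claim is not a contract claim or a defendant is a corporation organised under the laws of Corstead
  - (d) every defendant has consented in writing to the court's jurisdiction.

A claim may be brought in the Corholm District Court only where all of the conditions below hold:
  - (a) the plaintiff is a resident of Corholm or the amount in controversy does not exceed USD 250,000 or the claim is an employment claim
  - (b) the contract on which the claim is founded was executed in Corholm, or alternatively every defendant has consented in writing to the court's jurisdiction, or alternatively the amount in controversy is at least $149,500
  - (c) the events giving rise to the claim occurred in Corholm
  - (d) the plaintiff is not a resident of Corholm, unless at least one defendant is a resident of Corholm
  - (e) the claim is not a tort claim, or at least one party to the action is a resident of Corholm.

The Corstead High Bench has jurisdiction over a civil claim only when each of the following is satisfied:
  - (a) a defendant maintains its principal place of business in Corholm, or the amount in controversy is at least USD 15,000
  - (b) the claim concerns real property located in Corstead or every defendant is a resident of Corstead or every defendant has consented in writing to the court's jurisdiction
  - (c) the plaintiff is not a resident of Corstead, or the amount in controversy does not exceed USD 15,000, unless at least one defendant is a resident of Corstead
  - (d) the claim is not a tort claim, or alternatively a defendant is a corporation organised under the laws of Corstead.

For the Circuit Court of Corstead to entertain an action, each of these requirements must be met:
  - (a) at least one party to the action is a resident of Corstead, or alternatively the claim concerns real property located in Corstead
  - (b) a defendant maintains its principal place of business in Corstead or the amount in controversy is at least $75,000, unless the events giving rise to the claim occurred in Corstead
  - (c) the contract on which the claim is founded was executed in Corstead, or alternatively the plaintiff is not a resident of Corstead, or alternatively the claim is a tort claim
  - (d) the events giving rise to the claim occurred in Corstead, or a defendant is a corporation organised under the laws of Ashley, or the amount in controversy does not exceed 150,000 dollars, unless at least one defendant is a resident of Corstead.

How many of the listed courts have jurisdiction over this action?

2

The Corholm Court of Common Pleas:
  (a) The plaintiff resides in Ashley, which is not Corholm. Satisfied.
  (b) The corporate defendant(s) have their principal place of business in Corstead, not Corholm; the claim is an employment claim, not a tort claim; the contract was executed in Wynmere, not Corholm — no alternative holds. And the operative events occurred in Wynmere, not Corholm, so the proviso does not save it. Fails.
  (c) The claim is an employment claim, not a contract claim, so one alternative holds. Condition met.
  (d) Every defendant has filed written consent. Met.
  → At least one condition fails; no jurisdiction.
The Corholm District Court:
  (a) The amount in controversy is USD 136,000, within the 250,000 dollars ceiling, so one alternative holds. Condition met.
  (b) Every defendant has filed written consent — that alternative is enough. Satisfied.
  (c) The operative events occurred in Wynmere, not Corholm. Fails.
  (d) The plaintiff resides in Ashley, which is not Corholm. Met.
  (e) The claim is an employment claim, not a tort claim, so this disjunct is met. Condition met.
  → The court lacks jurisdiction.
The Corstead High Bench:
  (a) The amount in controversy is USD 136,000, which meets the 15,000 dollars floor — that alternative is enough. Condition met.
  (b) Every defendant has filed written consent, so this disjunct is met. Met.
  (c) The plaintiff resides in Ashley, which is not Corstead, so this disjunct is met. Satisfied.
  (d) The claim is an employment claim, not a tort claim, so one alternative holds. Satisfied.
  → Jurisdiction lies.
The Circuit Court of Corstead:
  (a) Varga Partners resides in Corstead, which satisfies one of the alternatives. Condition met.
  (b) Varga Partners has its principal place of business in Corstead, which satisfies one of the alternatives. Satisfied.
  (c) The plaintiff resides in Ashley, which is not Corstead, which satisfies one of the alternatives. Condition met.
  (d) The amount in controversy is $136,000, within the USD 150,000 ceiling, so this disjunct is met. Satisfied.
  → Every requirement is satisfied — jurisdiction.
Courts with jurisdiction: the Corstead High Bench, the Circuit Court of Corstead — 2 in total.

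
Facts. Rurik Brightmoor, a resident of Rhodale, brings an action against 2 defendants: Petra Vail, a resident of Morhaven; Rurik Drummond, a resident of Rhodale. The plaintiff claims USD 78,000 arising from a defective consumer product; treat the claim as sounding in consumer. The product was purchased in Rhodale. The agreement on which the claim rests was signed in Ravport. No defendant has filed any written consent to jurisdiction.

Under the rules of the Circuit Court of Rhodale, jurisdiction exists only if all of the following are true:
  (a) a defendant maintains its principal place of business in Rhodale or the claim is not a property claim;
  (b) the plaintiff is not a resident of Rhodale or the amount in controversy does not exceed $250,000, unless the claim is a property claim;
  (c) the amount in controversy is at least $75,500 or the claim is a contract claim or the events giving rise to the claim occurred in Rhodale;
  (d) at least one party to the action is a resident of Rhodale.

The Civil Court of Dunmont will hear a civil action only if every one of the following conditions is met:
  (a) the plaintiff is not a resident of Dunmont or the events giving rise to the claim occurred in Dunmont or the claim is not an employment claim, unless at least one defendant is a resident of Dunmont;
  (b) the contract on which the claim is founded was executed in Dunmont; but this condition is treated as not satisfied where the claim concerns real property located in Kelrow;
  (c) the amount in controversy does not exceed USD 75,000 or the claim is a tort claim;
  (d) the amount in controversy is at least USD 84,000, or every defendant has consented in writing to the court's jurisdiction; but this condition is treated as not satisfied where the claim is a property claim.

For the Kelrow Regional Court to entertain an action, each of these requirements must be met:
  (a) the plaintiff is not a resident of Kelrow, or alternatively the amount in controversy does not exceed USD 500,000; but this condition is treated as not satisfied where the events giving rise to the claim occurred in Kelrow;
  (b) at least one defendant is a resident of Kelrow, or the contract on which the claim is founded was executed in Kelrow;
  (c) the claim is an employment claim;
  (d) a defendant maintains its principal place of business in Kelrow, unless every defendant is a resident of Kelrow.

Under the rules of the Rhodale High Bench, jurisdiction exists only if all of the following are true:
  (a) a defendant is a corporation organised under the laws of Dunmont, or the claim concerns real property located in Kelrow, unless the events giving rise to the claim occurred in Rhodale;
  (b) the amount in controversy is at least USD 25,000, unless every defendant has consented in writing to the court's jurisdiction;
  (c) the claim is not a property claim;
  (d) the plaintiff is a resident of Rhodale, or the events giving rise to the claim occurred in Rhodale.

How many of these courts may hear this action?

2

The Circuit Court of Rhodale:
  (a) The claim is a consumer claim, not a property claim, so one alternative holds. Met.
  (b) The amount in controversy is $78,000, within the $250,000 ceiling, which satisfies one of the alternatives. Met.
  (c) The amount in controversy is 78,000 dollars, which meets the 75,500 dollars floor, so this disjunct is met. Met.
  (d) Rurik Brightmoor resides in Rhodale. Condition met.
  → Every requirement is satisfied — jurisdiction.
The Civil Court of Dunmont:
  (a) The plaintiff resides in Rhodale, which is not Dunmont — that alternative is enough. Satisfied.
  (b) The contract was executed in Ravport, not Dunmont. Not met.
  (c) The amount in controversy is $78,000, above the USD 75,000 ceiling; the claim is a consumer claim, not a tort claim — no alternative holds. Fails.
  (d) The amount in controversy is 78,000 dollars, below the USD 84,000 floor; no such written consent has been filed — none of the alternatives is met. Condition not met.
  → At least one condition fails; no jurisdiction.
The Kelrow Regional Court:
  (a) The plaintiff resides in Rhodale, which is not Kelrow, so this disjunct is met. The exception is not triggered, since the operative events occurred in Rhodale, not Kelrow. Satisfied.
  (b) No defendant resides in Kelrow (they reside in Morhaven, Rhodale); the contract was executed in Ravport, not Kelrow — none of the alternatives is met. Condition not met.
  (c) The claim is a consumer claim, not an employment claim. Condition not met.
  (d) No defendant is a corporation. And the defendants reside as follows — Petra Vail in Morhaven, Rurik Drummond in Rhodale — not all in Kelrow, so the proviso does not save it. Not satisfied.
  → The court lacks jurisdiction.
The Rhodale High Bench:
  (a) No defendant is a corporation; the claim does not concern real property — every alternative fails. But the operative events occurred in Rhodale, and the 'unless' clause therefore excuses the requirement. Condition met.
  (b) The amount in controversy is $78,000, which meets the 25,000 dollars floor. Satisfied.
  (c) The claim is a consumer claim, not a property claim. Satisfied.
  (d) The plaintiff resides in Rhodale, which satisfies one of the alternatives. Met.
  → The court has jurisdiction.
Courts with jurisdiction: the Circuit Court of Rhodale, the Rhodale High Bench — 2 in total.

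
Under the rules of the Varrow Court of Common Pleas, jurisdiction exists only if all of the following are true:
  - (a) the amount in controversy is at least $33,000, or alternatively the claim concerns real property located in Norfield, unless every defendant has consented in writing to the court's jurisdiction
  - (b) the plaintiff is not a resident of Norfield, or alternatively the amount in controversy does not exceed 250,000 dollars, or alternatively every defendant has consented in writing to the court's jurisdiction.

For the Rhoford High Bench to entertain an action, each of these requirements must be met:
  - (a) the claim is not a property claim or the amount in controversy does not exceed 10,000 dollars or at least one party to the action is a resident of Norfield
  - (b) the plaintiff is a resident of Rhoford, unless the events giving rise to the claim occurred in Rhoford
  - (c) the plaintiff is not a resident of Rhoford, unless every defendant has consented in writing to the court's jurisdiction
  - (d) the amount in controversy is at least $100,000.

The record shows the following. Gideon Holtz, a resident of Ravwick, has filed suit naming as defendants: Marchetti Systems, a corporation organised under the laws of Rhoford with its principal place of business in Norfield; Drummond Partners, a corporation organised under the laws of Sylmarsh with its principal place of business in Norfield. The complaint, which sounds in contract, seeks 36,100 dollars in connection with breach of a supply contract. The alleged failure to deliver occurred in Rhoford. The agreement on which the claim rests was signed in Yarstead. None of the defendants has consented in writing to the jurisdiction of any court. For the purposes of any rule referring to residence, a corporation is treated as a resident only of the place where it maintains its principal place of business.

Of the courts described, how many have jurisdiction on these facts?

The Varrow Court of Common Pleas:
  (a) The amount in controversy is 36,100 dollars, which meets the $33,000 floor, which satisfies one of the alternatives. Satisfied.
  (b) The plaintiff resides in Ravwick, which is not Norfield, so this disjunct is met. Condition met.
  → All conditions met; jurisdiction exists.
The Rhoford High Bench:
  (a) The claim is a contract claim, not a property claim — that alternative is enough. Met.
  (b) The plaintiff resides in Ravwick, not Rhoford. The proviso rescues it, though: the operative events occurred in Rhoford. Condition met.
  (c) The plaintiff resides in Ravwick, which is not Rhoford. Condition met.
  (d) The amount in controversy is USD 36,100, below the USD 100,000 floor. Fails.
  → No jurisdiction.
Courts with jurisdiction: the Varrow Court of Common Pleas — 1 in total.

1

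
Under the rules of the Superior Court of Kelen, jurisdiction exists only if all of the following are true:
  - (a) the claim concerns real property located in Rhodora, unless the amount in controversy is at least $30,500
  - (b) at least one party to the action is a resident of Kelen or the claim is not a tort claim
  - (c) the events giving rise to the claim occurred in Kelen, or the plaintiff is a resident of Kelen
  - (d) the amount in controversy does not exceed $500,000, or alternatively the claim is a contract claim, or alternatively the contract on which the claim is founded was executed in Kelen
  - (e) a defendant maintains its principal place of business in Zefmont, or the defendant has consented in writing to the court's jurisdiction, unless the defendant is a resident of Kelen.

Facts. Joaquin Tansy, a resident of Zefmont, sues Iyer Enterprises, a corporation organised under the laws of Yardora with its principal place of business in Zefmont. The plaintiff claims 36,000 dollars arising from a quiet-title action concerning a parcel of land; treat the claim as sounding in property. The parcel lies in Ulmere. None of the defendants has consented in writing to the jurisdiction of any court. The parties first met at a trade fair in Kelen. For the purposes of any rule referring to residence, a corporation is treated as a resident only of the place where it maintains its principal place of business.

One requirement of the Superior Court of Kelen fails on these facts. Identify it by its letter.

The Superior Court of Kelen:
  (a) The property lies in Ulmere, not Rhodora. But the amount in controversy is 36,000 dollars, which meets the 30,500 dollars floor, and the 'unless' clause therefore excuses the requirement. Met.
  (b) The claim is a property claim, not a tort claim, so this disjunct is met. Satisfied.
  (c) The operative events occurred in Ulmere, not Kelen; the plaintiff resides in Zefmont, not Kelen — every alternative fails. Not satisfied.
  (d) The amount in controversy is $36,000, within the USD 500,000 ceiling, so this disjunct is met. Satisfied.
  (e) Iyer Enterprises has its principal place of business in Zefmont, so this disjunct is met. Satisfied.
Only condition (c) fails.

(c)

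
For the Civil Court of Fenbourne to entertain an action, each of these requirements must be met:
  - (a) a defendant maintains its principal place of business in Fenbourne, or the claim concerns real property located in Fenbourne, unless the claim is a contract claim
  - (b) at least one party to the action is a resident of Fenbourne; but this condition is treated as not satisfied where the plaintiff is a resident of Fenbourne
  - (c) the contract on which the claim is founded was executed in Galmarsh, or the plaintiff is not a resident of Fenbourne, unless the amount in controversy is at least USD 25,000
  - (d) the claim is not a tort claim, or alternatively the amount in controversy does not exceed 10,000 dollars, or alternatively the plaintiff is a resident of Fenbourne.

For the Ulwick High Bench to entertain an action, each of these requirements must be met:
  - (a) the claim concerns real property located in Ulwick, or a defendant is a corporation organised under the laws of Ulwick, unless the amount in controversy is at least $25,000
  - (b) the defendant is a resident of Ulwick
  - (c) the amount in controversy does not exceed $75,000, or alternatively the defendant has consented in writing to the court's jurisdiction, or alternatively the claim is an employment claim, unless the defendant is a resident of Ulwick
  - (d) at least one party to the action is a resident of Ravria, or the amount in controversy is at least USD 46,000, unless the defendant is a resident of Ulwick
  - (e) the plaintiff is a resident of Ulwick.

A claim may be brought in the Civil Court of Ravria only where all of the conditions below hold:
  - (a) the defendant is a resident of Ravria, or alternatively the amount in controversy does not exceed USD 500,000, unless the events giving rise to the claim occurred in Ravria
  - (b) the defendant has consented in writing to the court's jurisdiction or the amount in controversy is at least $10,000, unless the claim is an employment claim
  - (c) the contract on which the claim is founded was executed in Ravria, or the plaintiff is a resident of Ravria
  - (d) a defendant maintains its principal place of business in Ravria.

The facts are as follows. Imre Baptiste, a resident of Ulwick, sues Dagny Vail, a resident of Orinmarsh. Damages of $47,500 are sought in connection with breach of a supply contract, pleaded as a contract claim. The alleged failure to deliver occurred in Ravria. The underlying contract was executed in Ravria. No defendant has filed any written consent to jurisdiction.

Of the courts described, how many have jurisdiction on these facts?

0

The Civil Court of Fenbourne:
  (a) No defendant is a corporation; the claim does not concern real property — every alternative fails. However, the claim is a contract claim, so the 'unless' proviso supplies this condition. Met.
  (b) No party resides in Fenbourne. Not met.
  (c) The plaintiff resides in Ulwick, which is not Fenbourne, which satisfies one of the alternatives. Condition met.
  (d) The claim is a contract claim, not a tort claim, which satisfies one of the alternatives. Met.
  → No jurisdiction.
The Ulwick High Bench:
  (a) The claim does not concern real property; no defendant is a corporation — every alternative fails. The proviso rescues it, though: the amount in controversy is 47,500 dollars, which meets the $25,000 floor. Condition met.
  (b) The defendant resides in Orinmarsh, not Ulwick. Condition not met.
  (c) The amount in controversy is USD 47,500, within the 75,000 dollars ceiling — that alternative is enough. Condition met.
  (d) The amount in controversy is 47,500 dollars, which meets the $46,000 floor — that alternative is enough. Condition met.
  (e) The plaintiff resides in Ulwick. Condition met.
  → The court lacks jurisdiction.
The Civil Court of Ravria:
  (a) The amount in controversy is 47,500 dollars, within the $500,000 ceiling, so this disjunct is met. Condition met.
  (b) The amount in controversy is $47,500, which meets the 10,000 dollars floor — that alternative is enough. Met.
  (c) The contract was executed in Ravria, which satisfies one of the alternatives. Satisfied.
  (d) No defendant is a corporation. Condition not met.
  → The court lacks jurisdiction.
No court satisfies all of its conditions.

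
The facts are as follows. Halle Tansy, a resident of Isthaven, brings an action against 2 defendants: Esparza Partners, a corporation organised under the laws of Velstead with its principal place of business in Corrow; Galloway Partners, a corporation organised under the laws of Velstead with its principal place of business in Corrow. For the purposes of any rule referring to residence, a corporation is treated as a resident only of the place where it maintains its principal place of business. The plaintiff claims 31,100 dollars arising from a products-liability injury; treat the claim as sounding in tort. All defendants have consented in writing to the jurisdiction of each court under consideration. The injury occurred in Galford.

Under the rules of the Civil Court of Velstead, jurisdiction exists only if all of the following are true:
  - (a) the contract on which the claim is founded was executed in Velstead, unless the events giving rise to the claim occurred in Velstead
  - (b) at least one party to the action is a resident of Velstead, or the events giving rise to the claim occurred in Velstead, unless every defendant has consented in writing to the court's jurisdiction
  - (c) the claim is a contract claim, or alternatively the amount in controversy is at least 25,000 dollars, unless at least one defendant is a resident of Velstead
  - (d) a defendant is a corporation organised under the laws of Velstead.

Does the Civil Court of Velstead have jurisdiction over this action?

No

The Civil Court of Velstead:
  (a) No contract (and hence no place of execution) is alleged. Nor does the 'unless' clause help: the operative events occurred in Galford, not Velstead. Condition not met.
  (b) No party resides in Velstead; the operative events occurred in Galford, not Velstead — none of the alternatives is met. The proviso rescues it, though: every defendant has filed written consent. Condition met.
  (c) The amount in controversy is USD 31,100, which meets the $25,000 floor, so this disjunct is met. Met.
  (d) Esparza Partners is organised under the laws of Velstead. Satisfied.
  → Not every requirement is met — no jurisdiction.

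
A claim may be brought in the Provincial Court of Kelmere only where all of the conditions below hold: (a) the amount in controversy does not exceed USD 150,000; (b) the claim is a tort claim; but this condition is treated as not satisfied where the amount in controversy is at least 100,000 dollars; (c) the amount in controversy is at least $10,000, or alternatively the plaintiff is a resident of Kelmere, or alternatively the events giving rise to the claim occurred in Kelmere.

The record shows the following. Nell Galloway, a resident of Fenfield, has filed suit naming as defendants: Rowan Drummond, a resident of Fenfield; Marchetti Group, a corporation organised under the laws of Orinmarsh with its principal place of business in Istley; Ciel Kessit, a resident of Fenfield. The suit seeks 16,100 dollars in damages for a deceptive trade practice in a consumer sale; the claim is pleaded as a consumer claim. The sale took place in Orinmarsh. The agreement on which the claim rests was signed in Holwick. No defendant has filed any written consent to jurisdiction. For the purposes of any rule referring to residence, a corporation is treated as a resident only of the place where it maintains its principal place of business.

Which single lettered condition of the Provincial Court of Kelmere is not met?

The Provincial Court of Kelmere:
  (a) The amount in controversy is $16,100, within the 150,000 dollars ceiling. Satisfied.
  (b) The claim is a consumer claim, not a tort claim. Not met.
  (c) The amount in controversy is USD 16,100, which meets the 10,000 dollars floor, which satisfies one of the alternatives. Condition met.
Only condition (b) fails.

(b)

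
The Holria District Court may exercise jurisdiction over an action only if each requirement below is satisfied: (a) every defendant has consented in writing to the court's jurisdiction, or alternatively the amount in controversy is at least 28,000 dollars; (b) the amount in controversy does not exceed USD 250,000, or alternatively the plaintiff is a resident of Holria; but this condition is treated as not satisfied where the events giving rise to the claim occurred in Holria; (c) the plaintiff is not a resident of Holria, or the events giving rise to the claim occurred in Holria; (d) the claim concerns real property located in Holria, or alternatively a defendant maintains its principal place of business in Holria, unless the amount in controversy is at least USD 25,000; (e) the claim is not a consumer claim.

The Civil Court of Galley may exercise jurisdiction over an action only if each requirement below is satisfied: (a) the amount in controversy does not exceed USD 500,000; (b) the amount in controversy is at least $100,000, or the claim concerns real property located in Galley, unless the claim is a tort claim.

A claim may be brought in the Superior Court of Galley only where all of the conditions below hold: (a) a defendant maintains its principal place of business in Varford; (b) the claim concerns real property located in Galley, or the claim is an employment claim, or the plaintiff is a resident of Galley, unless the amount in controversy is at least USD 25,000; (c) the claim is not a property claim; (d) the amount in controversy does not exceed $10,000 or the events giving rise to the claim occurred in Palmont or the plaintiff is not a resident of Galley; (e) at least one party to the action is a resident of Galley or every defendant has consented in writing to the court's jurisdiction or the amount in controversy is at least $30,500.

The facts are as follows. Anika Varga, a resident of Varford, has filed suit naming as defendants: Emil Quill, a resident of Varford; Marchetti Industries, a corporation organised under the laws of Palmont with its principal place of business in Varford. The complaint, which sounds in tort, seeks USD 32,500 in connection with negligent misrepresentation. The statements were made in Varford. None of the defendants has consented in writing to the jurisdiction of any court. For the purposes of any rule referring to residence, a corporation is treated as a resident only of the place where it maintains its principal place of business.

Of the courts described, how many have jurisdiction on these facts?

The Holria District Court:
  (a) The amount in controversy is 32,500 dollars, which meets the $28,000 floor, so one alternative holds. Satisfied.
  (b) The amount in controversy is 32,500 dollars, within the $250,000 ceiling, which satisfies one of the alternatives. And the carve-out is inapplicable — the operative events occurred in Varford, not Holria. Satisfied.
  (c) The plaintiff resides in Varford, which is not Holria — that alternative is enough. Condition met.
  (d) The claim does not concern real property; the corporate defendant(s) have their principal place of business in Varford, not Holria — no alternative holds. The proviso rescues it, though: the amount in controversy is $32,500, which meets the 25,000 dollars floor. Satisfied.
  (e) The claim is a tort claim, not a consumer claim. Condition met.
  → All conditions met; jurisdiction exists.
The Civil Court of Galley:
  (a) The amount in controversy is USD 32,500, within the USD 500,000 ceiling. Satisfied.
  (b) The amount in controversy is $32,500, below the $100,000 floor; the claim does not concern real property — none of the alternatives is met. However, the claim is a tort claim, so the 'unless' proviso supplies this condition. Satisfied.
  → Jurisdiction lies.
The Superior Court of Galley:
  (a) Marchetti Industries has its principal place of business in Varford. Satisfied.
  (b) The claim does not concern real property; the claim is a tort claim, not an employment claim; the plaintiff resides in Varford, not Galley — none of the alternatives is met. But the amount in controversy is USD 32,500, which meets the $25,000 floor, and the 'unless' clause therefore excuses the requirement. Condition met.
  (c) The claim is a tort claim, not a property claim. Met.
  (d) The plaintiff resides in Varford, which is not Galley — that alternative is enough. Condition met.
  (e) The amount in controversy is USD 32,500, which meets the $30,500 floor — that alternative is enough. Satisfied.
  → The court has jurisdiction.
Courts with jurisdiction: the Holria District Court, the Civil Court of Galley, the Superior Court of Galley — 3 in total.

3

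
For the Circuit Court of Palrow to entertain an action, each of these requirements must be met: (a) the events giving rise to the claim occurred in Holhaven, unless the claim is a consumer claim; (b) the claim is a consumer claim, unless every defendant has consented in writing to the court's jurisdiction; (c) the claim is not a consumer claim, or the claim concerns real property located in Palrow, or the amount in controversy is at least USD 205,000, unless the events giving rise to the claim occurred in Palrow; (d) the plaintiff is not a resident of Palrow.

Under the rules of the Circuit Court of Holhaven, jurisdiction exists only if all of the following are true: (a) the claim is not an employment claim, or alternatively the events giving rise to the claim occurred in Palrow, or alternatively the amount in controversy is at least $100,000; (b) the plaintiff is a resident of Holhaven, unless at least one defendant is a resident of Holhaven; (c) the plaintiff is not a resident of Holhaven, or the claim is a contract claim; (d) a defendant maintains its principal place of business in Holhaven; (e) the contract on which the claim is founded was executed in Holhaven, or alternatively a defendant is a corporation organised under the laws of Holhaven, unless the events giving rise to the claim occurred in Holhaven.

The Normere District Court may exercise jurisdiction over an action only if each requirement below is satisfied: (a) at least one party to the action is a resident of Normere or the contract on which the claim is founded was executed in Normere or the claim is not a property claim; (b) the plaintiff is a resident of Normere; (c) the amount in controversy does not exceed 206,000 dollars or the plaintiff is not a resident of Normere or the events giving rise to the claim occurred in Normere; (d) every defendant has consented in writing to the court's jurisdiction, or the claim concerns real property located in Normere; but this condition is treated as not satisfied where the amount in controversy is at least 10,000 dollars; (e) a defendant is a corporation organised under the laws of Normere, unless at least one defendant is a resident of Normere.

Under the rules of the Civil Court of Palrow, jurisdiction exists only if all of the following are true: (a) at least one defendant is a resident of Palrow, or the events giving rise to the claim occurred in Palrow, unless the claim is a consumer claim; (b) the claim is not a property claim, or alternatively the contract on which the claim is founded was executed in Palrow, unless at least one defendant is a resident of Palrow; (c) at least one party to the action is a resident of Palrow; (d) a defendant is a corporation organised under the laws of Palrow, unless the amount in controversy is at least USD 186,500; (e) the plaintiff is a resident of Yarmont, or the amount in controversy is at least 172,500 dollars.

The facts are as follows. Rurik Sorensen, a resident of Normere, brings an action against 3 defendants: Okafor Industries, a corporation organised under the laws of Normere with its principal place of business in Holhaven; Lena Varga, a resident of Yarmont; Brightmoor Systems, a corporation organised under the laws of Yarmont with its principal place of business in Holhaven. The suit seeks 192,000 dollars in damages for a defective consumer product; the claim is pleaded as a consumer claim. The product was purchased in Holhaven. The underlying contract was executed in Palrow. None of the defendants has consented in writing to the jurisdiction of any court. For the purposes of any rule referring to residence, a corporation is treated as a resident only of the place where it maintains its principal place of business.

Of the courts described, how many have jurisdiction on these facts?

1

The Circuit Court of Palrow:
  (a) The operative events occurred in Holhaven. Condition met.
  (b) The claim is a consumer claim. Met.
  (c) The claim is a consumer claim; the claim does not concern real property; the amount in controversy is 192,000 dollars, below the $205,000 floor — none of the alternatives is met. Nor does the 'unless' clause help: the operative events occurred in Holhaven, not Palrow. Condition not met.
  (d) The plaintiff resides in Normere, which is not Palrow. Condition met.
  → The court lacks jurisdiction.
The Circuit Court of Holhaven:
  (a) The claim is a consumer claim, not an employment claim, which satisfies one of the alternatives. Condition met.
  (b) The plaintiff resides in Normere, not Holhaven. But Okafor Industries resides in Holhaven, and the 'unless' clause therefore excuses the requirement. Satisfied.
  (c) The plaintiff resides in Normere, which is not Holhaven — that alternative is enough. Condition met.
  (d) Okafor Industries has its principal place of business in Holhaven. Satisfied.
  (e) The contract was executed in Palrow, not Holhaven; the corporate defendant(s) are organised in Normere, Yarmont, not Holhaven — none of the alternatives is met. But the operative events occurred in Holhaven, and the 'unless' clause therefore excuses the requirement. Condition met.
  → Every requirement is satisfied — jurisdiction.
The Normere District Court:
  (a) Rurik Sorensen resides in Normere, so this disjunct is met. Met.
  (b) The plaintiff resides in Normere. Condition met.
  (c) The amount in controversy is 192,000 dollars, within the 206,000 dollars ceiling, so this disjunct is met. Satisfied.
  (d) No such written consent has been filed; the claim does not concern real property — none of the alternatives is met. Condition not met.
  (e) Okafor Industries is organised under the laws of Normere. Satisfied.
  → Not every requirement is met — no jurisdiction.
The Civil Court of Palrow:
  (a) No defendant resides in Palrow (they reside in Holhaven, Yarmont, Holhaven); the operative events occurred in Holhaven, not Palrow — no alternative holds. But the claim is a consumer claim, and the 'unless' clause therefore excuses the requirement. Condition met.
  (b) The claim is a consumer claim, not a property claim — that alternative is enough. Satisfied.
  (c) No party resides in Palrow. Fails.
  (d) The corporate defendant(s) are organised in Normere, Yarmont, not Palrow. The proviso rescues it, though: the amount in controversy is 192,000 dollars, which meets the $186,500 floor. Met.
  (e) The amount in controversy is 192,000 dollars, which meets the USD 172,500 floor — that alternative is enough. Met.
  → No jurisdiction.
Courts with jurisdiction: the Circuit Court of Holhaven — 1 in total.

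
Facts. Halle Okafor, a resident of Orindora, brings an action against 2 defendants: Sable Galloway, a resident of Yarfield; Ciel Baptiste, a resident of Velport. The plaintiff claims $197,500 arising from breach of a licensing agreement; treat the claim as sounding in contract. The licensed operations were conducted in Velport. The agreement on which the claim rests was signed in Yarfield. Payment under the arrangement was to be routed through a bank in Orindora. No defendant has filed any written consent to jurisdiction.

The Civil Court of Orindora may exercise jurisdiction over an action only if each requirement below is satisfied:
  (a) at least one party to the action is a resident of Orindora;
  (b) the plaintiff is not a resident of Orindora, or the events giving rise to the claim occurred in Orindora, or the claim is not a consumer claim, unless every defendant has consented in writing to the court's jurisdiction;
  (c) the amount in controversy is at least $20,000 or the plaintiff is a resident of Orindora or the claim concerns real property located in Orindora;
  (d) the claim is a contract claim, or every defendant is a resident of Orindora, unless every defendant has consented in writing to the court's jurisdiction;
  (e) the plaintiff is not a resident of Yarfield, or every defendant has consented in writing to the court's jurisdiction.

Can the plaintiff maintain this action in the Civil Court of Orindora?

Yes

The Civil Court of Orindora:
  (a) Halle Okafor resides in Orindora. Met.
  (b) The claim is a contract claim, not a consumer claim, so this disjunct is met. Met.
  (c) The amount in controversy is $197,500, which meets the USD 20,000 floor, which satisfies one of the alternatives. Met.
  (d) The claim is a contract claim, so this disjunct is met. Condition met.
  (e) The plaintiff resides in Orindora, which is not Yarfield, so this disjunct is met. Met.
  → Jurisdiction lies.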